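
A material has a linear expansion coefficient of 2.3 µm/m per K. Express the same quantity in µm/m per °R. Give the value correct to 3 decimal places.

The quantity depends on a temperature interval, so only the ratio of degree sizes applies; the offset between the scales is irrelevant.
A change of 1°R is a change of 5/9 K, so per °R the value is 2.3 × 5/9 = 1.278.

1.278 µm/m per °R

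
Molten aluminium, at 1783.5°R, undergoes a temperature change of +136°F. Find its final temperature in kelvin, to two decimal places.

1066.39 K

Initial temperature in Celsius: (1783.5 - 491.67) × 5/9 = 717.6833°C.
The 136°F change is an interval, so only the factor 5/9 applies: +136 × 5/9 = +75.5556°C.
Final Celsius temperature: 717.6833 + 75.5556 = 793.2389°C.
In kelvin: 793.2389 + 273.15 = 1066.39 K.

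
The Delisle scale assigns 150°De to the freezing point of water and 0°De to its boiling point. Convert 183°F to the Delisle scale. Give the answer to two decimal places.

24.17°De

First in Celsius: (183 - 32) × 5/9 = 83.8889°C.
Linearly onto the Delisle scale: 150 + (83.8889 / 100) × (0 - 150) = 24.17°De.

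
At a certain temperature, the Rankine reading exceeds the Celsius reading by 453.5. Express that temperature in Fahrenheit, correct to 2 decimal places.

Let x be the Celsius reading; then the Rankine reading is 1.8·x + 491.67.
(1.8·x + 491.67) - x = 453.5  ⇒  (0.8)·x = -38.17  ⇒  x = -47.7125°C.
In Fahrenheit: -47.7125 × 1.8 + 32 = -53.88°F.

-53.88°F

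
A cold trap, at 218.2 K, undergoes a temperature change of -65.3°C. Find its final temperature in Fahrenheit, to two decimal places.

Initial temperature in Celsius: 218.2 - 273.15 = -54.9500°C.
Final Celsius temperature: -54.9500 - 65.3000 = -120.2500°C.
In Fahrenheit: -120.2500 × 1.8 + 32 = -184.45°F.

-184.45°F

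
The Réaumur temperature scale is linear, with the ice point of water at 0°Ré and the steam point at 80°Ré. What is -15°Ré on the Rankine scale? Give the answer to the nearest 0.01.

Linear interpolation between the fixed points: C = (-15 - 0) × 100 / (80 - 0) = -18.7500°C.
Then -18.7500 × 1.8 + 491.67 = 457.92°R.

457.92°R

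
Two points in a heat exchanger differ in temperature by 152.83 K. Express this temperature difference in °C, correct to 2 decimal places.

Kelvin and Celsius degrees are the same size, so the interval is unchanged: 152.83.

152.83°C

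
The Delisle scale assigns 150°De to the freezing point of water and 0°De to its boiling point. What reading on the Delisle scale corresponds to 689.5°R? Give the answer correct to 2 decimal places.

First in Celsius: (689.5 - 491.67) × 5/9 = 109.9056°C.
Linearly onto the Delisle scale: 150 + (109.9056 / 100) × (0 - 150) = -14.86°De.

-14.86°De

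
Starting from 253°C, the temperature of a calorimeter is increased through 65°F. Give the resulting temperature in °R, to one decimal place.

1012.1°R

The 65°F change is an interval, so only the factor 5/9 applies: +65 × 5/9 = +36.1111°C.
Final Celsius temperature: 253.0000 + 36.1111 = 289.1111°C.
In Rankine: 289.1111 × 1.8 + 491.67 = 1012.1°R.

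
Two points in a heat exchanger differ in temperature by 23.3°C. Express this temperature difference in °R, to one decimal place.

41.9°R

An interval of 1°C corresponds to 1.8°R.
23.3 × 1.8 = 41.9.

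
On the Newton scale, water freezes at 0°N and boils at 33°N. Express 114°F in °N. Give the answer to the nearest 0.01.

15.03°N

First in Celsius: (114 - 32) × 5/9 = 45.5556°C.
Linearly onto the Newton scale: 0 + (45.5556 / 100) × (33 - 0) = 15.03°N.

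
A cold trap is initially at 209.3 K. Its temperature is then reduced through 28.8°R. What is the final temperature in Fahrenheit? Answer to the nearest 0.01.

Initial temperature in Celsius: 209.3 - 273.15 = -63.8500°C.
The 28.8°R change is an interval, so only the factor 5/9 applies: -28.8 × 5/9 = -16.0000°C.
Final Celsius temperature: -63.8500 - 16.0000 = -79.8500°C.
In Fahrenheit: -79.8500 × 1.8 + 32 = -111.73°F.

-111.73°F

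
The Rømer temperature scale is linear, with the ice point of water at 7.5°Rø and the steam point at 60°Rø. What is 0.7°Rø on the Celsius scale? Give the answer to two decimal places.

Linear interpolation between the fixed points: C = (0.7 - 7.5) × 100 / (60 - 7.5) = -12.9524°C.

-12.95°C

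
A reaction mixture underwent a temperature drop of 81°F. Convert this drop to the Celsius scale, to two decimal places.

An interval of 1°F corresponds to 5/9°C.
81 × 5/9 = 45.00.

45.00°C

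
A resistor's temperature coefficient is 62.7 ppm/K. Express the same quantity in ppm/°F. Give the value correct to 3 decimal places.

The quantity depends on a temperature interval, so only the ratio of degree sizes applies; the offset between the scales is irrelevant.
A change of 1°F is a change of 5/9 K, so per °F the value is 62.7 × 5/9 = 34.833.

34.833 ppm/°F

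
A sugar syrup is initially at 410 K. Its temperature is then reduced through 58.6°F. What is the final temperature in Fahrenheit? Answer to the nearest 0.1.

219.7°F

Initial temperature in Celsius: 410 - 273.15 = 136.8500°C.
The 58.6°F change is an interval, so only the factor 5/9 applies: -58.6 × 5/9 = -32.5556°C.
Final Celsius temperature: 136.8500 - 32.5556 = 104.2944°C.
In Fahrenheit: 104.2944 × 1.8 + 32 = 219.7°F.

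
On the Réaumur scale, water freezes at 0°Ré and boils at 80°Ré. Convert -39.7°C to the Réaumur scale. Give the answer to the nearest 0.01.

Linearly onto the Réaumur scale: 0 + (-39.7000 / 100) × (80 - 0) = -31.76°Ré.

-31.76°Ré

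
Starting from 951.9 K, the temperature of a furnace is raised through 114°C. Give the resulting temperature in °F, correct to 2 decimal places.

1458.95°F

Initial temperature in Celsius: 951.9 - 273.15 = 678.7500°C.
Final Celsius temperature: 678.7500 + 114.0000 = 792.7500°C.
In Fahrenheit: 792.7500 × 1.8 + 32 = 1458.95°F.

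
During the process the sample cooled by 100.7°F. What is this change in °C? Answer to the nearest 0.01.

55.94°C

Only the scale ratio 5/9 matters for a change in temperature.
100.7 × 5/9 = 55.94.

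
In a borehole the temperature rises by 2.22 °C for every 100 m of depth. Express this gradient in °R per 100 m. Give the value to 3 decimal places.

3.996 °R/100 m

Since only a temperature interval is involved, the additive offset between the scales drops out.
A change of 1°C is a change of 1.8°R, so 2.22 × 1.8 = 3.996.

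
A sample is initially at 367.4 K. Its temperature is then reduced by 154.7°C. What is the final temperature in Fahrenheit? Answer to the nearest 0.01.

Initial temperature in Celsius: 367.4 - 273.15 = 94.2500°C.
Final Celsius temperature: 94.2500 - 154.7000 = -60.4500°C.
In Fahrenheit: -60.4500 × 1.8 + 32 = -76.81°F.

-76.81°F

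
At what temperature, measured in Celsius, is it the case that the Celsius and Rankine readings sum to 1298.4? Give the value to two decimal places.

288.12°C

Let C be the Celsius reading. The Rankine reading is R = 1.8·C + 491.67.
Require C + R = 1298.4: (2.8)·C + 491.67 = 1298.4.
C = (1298.4 - 491.67) / (2.8) = 288.12.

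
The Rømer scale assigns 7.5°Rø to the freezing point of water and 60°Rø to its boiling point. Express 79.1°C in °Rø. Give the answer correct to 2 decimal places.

49.03°Rø

Linearly onto the Rømer scale: 7.5 + (79.1000 / 100) × (60 - 7.5) = 49.03°Rø.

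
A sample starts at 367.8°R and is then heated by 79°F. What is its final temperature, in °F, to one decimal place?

Initial temperature in Celsius: (367.8 - 491.67) × 5/9 = -68.8167°C.
The 79°F change is an interval, so only the factor 5/9 applies: +79 × 5/9 = +43.8889°C.
Final Celsius temperature: -68.8167 + 43.8889 = -24.9278°C.
In Fahrenheit: -24.9278 × 1.8 + 32 = -12.9°F.

-12.9°F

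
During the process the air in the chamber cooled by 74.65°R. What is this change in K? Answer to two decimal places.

For a temperature interval the offset drops out; only the factor 5/9 applies.
74.65 × 5/9 = 41.47.

41.47 K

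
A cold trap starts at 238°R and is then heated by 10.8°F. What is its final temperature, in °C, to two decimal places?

Initial temperature in Celsius: (238 - 491.67) × 5/9 = -140.9278°C.
The 10.8°F change is an interval, so only the factor 5/9 applies: +10.8 × 5/9 = +6.0000°C.
Final Celsius temperature: -140.9278 + 6.0000 = -134.9278°C.

-134.93°C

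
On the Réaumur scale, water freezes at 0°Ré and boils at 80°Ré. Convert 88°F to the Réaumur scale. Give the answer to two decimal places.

First in Celsius: (88 - 32) × 5/9 = 31.1111°C.
Linearly onto the Réaumur scale: 0 + (31.1111 / 100) × (80 - 0) = 24.89°Ré.

24.89°Ré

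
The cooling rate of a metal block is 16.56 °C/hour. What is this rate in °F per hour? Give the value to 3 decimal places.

The quantity depends on a temperature interval, so only the ratio of degree sizes applies; the offset between the scales is irrelevant.
A change of 1°C is a change of 1.8°F, so 16.56 × 1.8 = 29.808.

29.808 °F/hour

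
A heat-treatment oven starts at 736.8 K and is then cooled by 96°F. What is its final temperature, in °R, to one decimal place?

Initial temperature in Celsius: 736.8 - 273.15 = 463.6500°C.
The 96°F change is an interval, so only the factor 5/9 applies: -96 × 5/9 = -53.3333°C.
Final Celsius temperature: 463.6500 - 53.3333 = 410.3167°C.
In Rankine: 410.3167 × 1.8 + 491.67 = 1230.2°R.

1230.2°R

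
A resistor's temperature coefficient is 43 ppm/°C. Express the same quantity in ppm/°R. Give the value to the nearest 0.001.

23.889 ppm/°R

Since only a temperature interval is involved, the additive offset between the scales drops out.
A change of 1°R is a change of 5/9°C, so per °R the value is 43 × 5/9 = 23.889.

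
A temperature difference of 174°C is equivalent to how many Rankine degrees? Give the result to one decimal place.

An interval of 1°C corresponds to 1.8°R.
174 × 1.8 = 313.2.

313.2°R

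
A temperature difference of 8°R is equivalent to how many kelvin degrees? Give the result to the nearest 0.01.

Only the scale ratio 5/9 matters for a change in temperature.
8 × 5/9 = 4.44.

4.44 K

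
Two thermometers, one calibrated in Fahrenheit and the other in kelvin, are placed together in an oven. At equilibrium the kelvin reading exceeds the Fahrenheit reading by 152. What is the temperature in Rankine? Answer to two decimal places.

692.26°R

Let x be the Fahrenheit reading; then the kelvin reading is 5/9·x + 255.372.
(5/9·x + 255.372) - x = 152  ⇒  (-4/9)·x = -103.372  ⇒  x = 232.5875°F.
In Celsius: (232.5875 - 32) × 5/9 = 111.4375°C.
In Rankine: 111.4375 × 1.8 + 491.67 = 692.26°R.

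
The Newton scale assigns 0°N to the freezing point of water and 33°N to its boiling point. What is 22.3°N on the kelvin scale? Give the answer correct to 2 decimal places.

340.73 K

Linear interpolation between the fixed points: C = (22.3 - 0) × 100 / (33 - 0) = 67.5758°C.
Then 67.5758 + 273.15 = 340.73 K.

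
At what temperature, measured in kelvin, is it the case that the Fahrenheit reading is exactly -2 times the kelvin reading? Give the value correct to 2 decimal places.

Let K be the kelvin reading. The Fahrenheit reading is F = 1.8·K - 459.67.
Require F = -2·K: 1.8·K - 459.67 = -2·K.
(3.8)·K = 459.67  ⇒  K = 120.97.

120.97 K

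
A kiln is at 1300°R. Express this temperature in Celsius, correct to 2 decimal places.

In Celsius: (1300 - 491.67) × 5/9 = 449.0722°C.

449.07°C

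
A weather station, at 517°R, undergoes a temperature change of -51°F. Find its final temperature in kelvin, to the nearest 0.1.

258.9 K

Initial temperature in Celsius: (517 - 491.67) × 5/9 = 14.0722°C.
The 51°F change is an interval, so only the factor 5/9 applies: -51 × 5/9 = -28.3333°C.
Final Celsius temperature: 14.0722 - 28.3333 = -14.2611°C.
In kelvin: -14.2611 + 273.15 = 258.9 K.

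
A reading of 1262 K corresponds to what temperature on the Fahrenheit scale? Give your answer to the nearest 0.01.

In Celsius: 1262 - 273.15 = 988.8500°C.
In Fahrenheit: 988.8500 × 1.8 + 32 = 1811.93°F.

1811.93°F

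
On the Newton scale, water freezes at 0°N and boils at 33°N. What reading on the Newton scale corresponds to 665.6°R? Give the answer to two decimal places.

First in Celsius: (665.6 - 491.67) × 5/9 = 96.6278°C.
Linearly onto the Newton scale: 0 + (96.6278 / 100) × (33 - 0) = 31.89°N.

31.89°N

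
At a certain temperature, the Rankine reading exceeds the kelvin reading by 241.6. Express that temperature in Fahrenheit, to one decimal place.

83.9°F

Let x be the kelvin reading; then the Rankine reading is 1.8·x.
(1.8·x) - x = 241.6  ⇒  (0.8)·x = 241.6  ⇒  x = 302.0000 K.
In Celsius: 302 - 273.15 = 28.8500°C.
In Fahrenheit: 28.8500 × 1.8 + 32 = 83.9°F.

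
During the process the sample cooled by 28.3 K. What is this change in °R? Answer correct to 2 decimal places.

Only the scale ratio 1.8 matters for a change in temperature.
28.3 × 1.8 = 50.94.

50.94°R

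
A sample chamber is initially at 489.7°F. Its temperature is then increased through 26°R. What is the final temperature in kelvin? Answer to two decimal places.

Initial temperature in Celsius: (489.7 - 32) × 5/9 = 254.2778°C.
The 26°R change is an interval, so only the factor 5/9 applies: +26 × 5/9 = +14.4444°C.
Final Celsius temperature: 254.2778 + 14.4444 = 268.7222°C.
In kelvin: 268.7222 + 273.15 = 541.87 K.

541.87 K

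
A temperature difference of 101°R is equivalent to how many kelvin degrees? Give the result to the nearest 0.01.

56.11 K

Only the scale ratio 5/9 matters for a change in temperature.
101 × 5/9 = 56.11.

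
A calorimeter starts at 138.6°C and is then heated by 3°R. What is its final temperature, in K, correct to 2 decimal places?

The 3°R change is an interval, so only the factor 5/9 applies: +3 × 5/9 = +1.6667°C.
Final Celsius temperature: 138.6000 + 1.6667 = 140.2667°C.
In kelvin: 140.2667 + 273.15 = 413.42 K.

413.42 K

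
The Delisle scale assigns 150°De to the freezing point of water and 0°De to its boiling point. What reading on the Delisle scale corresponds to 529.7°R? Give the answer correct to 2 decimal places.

First in Celsius: (529.7 - 491.67) × 5/9 = 21.1278°C.
Linearly onto the Delisle scale: 150 + (21.1278 / 100) × (0 - 150) = 118.31°De.

118.31°De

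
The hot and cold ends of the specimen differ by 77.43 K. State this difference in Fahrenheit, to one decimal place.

139.4°F

Only the scale ratio 1.8 matters for a change in temperature.
77.43 × 1.8 = 139.4.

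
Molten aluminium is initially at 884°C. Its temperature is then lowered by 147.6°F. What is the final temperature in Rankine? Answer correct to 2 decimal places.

1935.27°R

The 147.6°F change is an interval, so only the factor 5/9 applies: -147.6 × 5/9 = -82.0000°C.
Final Celsius temperature: 884.0000 - 82.0000 = 802.0000°C.
In Rankine: 802.0000 × 1.8 + 491.67 = 1935.27°R.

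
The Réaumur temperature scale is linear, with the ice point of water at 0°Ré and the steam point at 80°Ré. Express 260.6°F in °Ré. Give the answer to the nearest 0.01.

101.60°Ré

First in Celsius: (260.6 - 32) × 5/9 = 127.0000°C.
Linearly onto the Réaumur scale: 0 + (127.0000 / 100) × (80 - 0) = 101.60°Ré.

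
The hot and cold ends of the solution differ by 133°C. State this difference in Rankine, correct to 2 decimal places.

239.40°R

Only the scale ratio 1.8 matters for a change in temperature.
133 × 1.8 = 239.40.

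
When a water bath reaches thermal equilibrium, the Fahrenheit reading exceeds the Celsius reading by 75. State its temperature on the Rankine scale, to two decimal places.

Let x be the Fahrenheit reading; then the Celsius reading is 5/9·x - 17.7778.
(5/9·x - 17.7778) - x = -75  ⇒  (-4/9)·x = -57.2222  ⇒  x = 128.7500°F.
In Celsius: (128.75 - 32) × 5/9 = 53.7500°C.
In Rankine: 53.7500 × 1.8 + 491.67 = 588.42°R.

588.42°R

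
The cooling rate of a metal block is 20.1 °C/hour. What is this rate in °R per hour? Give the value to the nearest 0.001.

36.180 °R/hour

Since only a temperature interval is involved, the additive offset between the scales drops out.
A change of 1°C is a change of 1.8°R, so 20.1 × 1.8 = 36.180.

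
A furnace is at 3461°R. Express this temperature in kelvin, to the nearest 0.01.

1922.78 K

In Celsius: (3461 - 491.67) × 5/9 = 1649.6278°C.
In kelvin: 1649.6278 + 273.15 = 1922.78 K.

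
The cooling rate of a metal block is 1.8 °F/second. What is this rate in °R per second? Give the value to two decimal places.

The quantity depends on a temperature interval, so only the ratio of degree sizes applies; the offset between the scales is irrelevant.
A change of 1°F is a change of 1°R, so 1.8 × 1 = 1.80.

1.80 °R/second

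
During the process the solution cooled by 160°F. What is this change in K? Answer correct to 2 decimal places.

For a temperature interval the offset drops out; only the factor 5/9 applies.
160 × 5/9 = 88.89.

88.89 K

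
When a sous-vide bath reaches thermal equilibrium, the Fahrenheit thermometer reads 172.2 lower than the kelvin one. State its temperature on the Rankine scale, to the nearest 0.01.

646.81°R

Let x be the kelvin reading; then the Fahrenheit reading is 1.8·x - 459.67.
(1.8·x - 459.67) - x = -172.2  ⇒  (0.8)·x = 287.47  ⇒  x = 359.3375 K.
In Celsius: 359.3375 - 273.15 = 86.1875°C.
In Rankine: 86.1875 × 1.8 + 491.67 = 646.81°R.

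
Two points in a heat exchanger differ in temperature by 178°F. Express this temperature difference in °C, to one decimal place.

98.9°C

For a temperature interval the offset drops out; only the factor 5/9 applies.
178 × 5/9 = 98.9.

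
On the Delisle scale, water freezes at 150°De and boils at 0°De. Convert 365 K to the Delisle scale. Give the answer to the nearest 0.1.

12.2°De

First in Celsius: 365 - 273.15 = 91.8500°C.
Linearly onto the Delisle scale: 150 + (91.8500 / 100) × (0 - 150) = 12.2°De.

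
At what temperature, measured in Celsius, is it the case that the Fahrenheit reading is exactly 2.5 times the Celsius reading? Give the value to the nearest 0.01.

45.71°C

Let C be the Celsius reading. The Fahrenheit reading is F = 1.8·C + 32.
Require F = 2.5·C: 1.8·C + 32 = 2.5·C.
(-0.7)·C = -32  ⇒  C = 45.71.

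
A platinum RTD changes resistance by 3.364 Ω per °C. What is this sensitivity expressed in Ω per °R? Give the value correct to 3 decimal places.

1.869 Ω per °R

The quantity depends on a temperature interval, so only the ratio of degree sizes applies; the offset between the scales is irrelevant.
A change of 1°R is a change of 5/9°C, so per °R the value is 3.364 × 5/9 = 1.869.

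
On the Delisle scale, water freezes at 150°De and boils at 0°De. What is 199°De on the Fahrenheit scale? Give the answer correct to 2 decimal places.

Linear interpolation between the fixed points: C = (199 - 150) × 100 / (0 - 150) = -32.6667°C.
Then -32.6667 × 1.8 + 32 = -26.80°F.

-26.80°F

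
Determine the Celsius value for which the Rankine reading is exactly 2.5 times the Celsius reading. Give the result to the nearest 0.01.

Let C be the Celsius reading. The Rankine reading is R = 1.8·C + 491.67.
Require R = 2.5·C: 1.8·C + 491.67 = 2.5·C.
(-0.7)·C = -491.67  ⇒  C = 702.39.

702.39°C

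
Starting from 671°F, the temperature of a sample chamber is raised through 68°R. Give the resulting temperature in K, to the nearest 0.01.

Initial temperature in Celsius: (671 - 32) × 5/9 = 355.0000°C.
The 68°R change is an interval, so only the factor 5/9 applies: +68 × 5/9 = +37.7778°C.
Final Celsius temperature: 355.0000 + 37.7778 = 392.7778°C.
In kelvin: 392.7778 + 273.15 = 665.93 K.

665.93 K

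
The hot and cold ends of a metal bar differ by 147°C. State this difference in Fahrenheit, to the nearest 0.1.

Only the scale ratio 1.8 matters for a change in temperature.
147 × 1.8 = 264.6.

264.6°F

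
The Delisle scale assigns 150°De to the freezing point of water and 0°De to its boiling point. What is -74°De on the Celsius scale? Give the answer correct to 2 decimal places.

Linear interpolation between the fixed points: C = (-74 - 150) × 100 / (0 - 150) = 149.3333°C.

149.33°C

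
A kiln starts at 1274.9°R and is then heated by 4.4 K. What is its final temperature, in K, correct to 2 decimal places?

712.68 K

Initial temperature in Celsius: (1274.9 - 491.67) × 5/9 = 435.1278°C.
The 4.4 K change is an interval; Kelvin and Celsius degrees are the same size, so ΔC = +4.4°C.
Final Celsius temperature: 435.1278 + 4.4000 = 439.5278°C.
In kelvin: 439.5278 + 273.15 = 712.68 K.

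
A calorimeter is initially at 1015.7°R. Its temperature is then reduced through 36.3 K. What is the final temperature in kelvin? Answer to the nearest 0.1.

528.0 K

Initial temperature in Celsius: (1015.7 - 491.67) × 5/9 = 291.1278°C.
The 36.3 K change is an interval; Kelvin and Celsius degrees are the same size, so ΔC = -36.3°C.
Final Celsius temperature: 291.1278 - 36.3000 = 254.8278°C.
In kelvin: 254.8278 + 273.15 = 528.0 K.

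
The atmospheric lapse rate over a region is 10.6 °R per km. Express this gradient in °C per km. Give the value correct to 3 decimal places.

5.889 °C/km

The quantity depends on a temperature interval, so only the ratio of degree sizes applies; the offset between the scales is irrelevant.
A change of 1°R is a change of 5/9°C, so 10.6 × 5/9 = 5.889.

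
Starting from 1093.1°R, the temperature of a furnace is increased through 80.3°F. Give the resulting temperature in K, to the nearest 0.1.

Initial temperature in Celsius: (1093.1 - 491.67) × 5/9 = 334.1278°C.
The 80.3°F change is an interval, so only the factor 5/9 applies: +80.3 × 5/9 = +44.6111°C.
Final Celsius temperature: 334.1278 + 44.6111 = 378.7389°C.
In kelvin: 378.7389 + 273.15 = 651.9 K.

651.9 K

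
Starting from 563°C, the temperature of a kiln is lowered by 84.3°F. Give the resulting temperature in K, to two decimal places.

The 84.3°F change is an interval, so only the factor 5/9 applies: -84.3 × 5/9 = -46.8333°C.
Final Celsius temperature: 563.0000 - 46.8333 = 516.1667°C.
In kelvin: 516.1667 + 273.15 = 789.32 K.

789.32 K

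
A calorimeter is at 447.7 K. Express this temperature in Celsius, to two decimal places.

174.55°C

In Celsius: 447.7 - 273.15 = 174.5500°C.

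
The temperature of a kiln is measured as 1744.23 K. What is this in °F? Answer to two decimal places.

In Celsius: 1744.23 - 273.15 = 1471.0800°C.
In Fahrenheit: 1471.0800 × 1.8 + 32 = 2679.94°F.

2679.94°F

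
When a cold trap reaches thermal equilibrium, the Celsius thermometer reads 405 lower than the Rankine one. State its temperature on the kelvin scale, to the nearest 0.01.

164.81 K

Let x be the Rankine reading; then the Celsius reading is 5/9·x - 273.15.
(5/9·x - 273.15) - x = -405  ⇒  (-4/9)·x = -131.85  ⇒  x = 296.6625°R.
In Celsius: (296.6625 - 491.67) × 5/9 = -108.3375°C.
In kelvin: -108.3375 + 273.15 = 164.81 K.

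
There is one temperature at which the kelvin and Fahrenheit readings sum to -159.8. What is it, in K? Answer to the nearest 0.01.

107.10 K

Let K be the kelvin reading. The Fahrenheit reading is F = 1.8·K - 459.67.
Require K + F = -159.8: (2.8)·K - 459.67 = -159.8.
K = (-159.8 + 459.67) / (2.8) = 107.10.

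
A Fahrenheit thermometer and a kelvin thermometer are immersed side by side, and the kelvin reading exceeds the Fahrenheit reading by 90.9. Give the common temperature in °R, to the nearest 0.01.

Let x be the Fahrenheit reading; then the kelvin reading is 5/9·x + 255.372.
(5/9·x + 255.372) - x = 90.9  ⇒  (-4/9)·x = -164.472  ⇒  x = 370.0625°F.
In Celsius: (370.0625 - 32) × 5/9 = 187.8125°C.
In Rankine: 187.8125 × 1.8 + 491.67 = 829.73°R.

829.73°R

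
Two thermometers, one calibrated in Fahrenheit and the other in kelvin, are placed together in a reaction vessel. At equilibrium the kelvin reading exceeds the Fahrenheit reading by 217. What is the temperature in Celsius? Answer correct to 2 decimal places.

30.19°C

Let x be the Fahrenheit reading; then the kelvin reading is 5/9·x + 255.372.
(5/9·x + 255.372) - x = 217  ⇒  (-4/9)·x = -38.3722  ⇒  x = 86.3375°F.
In Celsius: (86.3375 - 32) × 5/9 = 30.19°C.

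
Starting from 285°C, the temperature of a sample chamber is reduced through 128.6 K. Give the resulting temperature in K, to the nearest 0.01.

429.55 K

The 128.6 K change is an interval; Kelvin and Celsius degrees are the same size, so ΔC = -128.6°C.
Final Celsius temperature: 285.0000 - 128.6000 = 156.4000°C.
In kelvin: 156.4000 + 273.15 = 429.55 K.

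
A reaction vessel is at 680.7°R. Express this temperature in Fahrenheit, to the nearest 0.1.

221.0°F

In Celsius: (680.7 - 491.67) × 5/9 = 105.0167°C.
In Fahrenheit: 105.0167 × 1.8 + 32 = 221.0°F.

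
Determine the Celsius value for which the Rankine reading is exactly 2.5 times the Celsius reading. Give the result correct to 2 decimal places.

702.39°C

Let C be the Celsius reading. The Rankine reading is R = 1.8·C + 491.67.
Require R = 2.5·C: 1.8·C + 491.67 = 2.5·C.
(-0.7)·C = -491.67  ⇒  C = 702.39.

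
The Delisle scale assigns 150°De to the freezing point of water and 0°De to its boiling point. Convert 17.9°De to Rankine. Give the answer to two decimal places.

650.19°R

Linear interpolation between the fixed points: C = (17.9 - 150) × 100 / (0 - 150) = 88.0667°C.
Then 88.0667 × 1.8 + 491.67 = 650.19°R.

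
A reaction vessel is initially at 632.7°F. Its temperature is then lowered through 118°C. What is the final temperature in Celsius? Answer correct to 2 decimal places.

Initial temperature in Celsius: (632.7 - 32) × 5/9 = 333.7222°C.
Final Celsius temperature: 333.7222 - 118.0000 = 215.7222°C.

215.72°C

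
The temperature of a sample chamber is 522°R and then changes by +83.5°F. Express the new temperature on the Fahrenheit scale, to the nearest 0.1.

Initial temperature in Celsius: (522 - 491.67) × 5/9 = 16.8500°C.
The 83.5°F change is an interval, so only the factor 5/9 applies: +83.5 × 5/9 = +46.3889°C.
Final Celsius temperature: 16.8500 + 46.3889 = 63.2389°C.
In Fahrenheit: 63.2389 × 1.8 + 32 = 145.8°F.

145.8°F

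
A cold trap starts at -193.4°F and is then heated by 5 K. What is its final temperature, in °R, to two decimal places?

Initial temperature in Celsius: (-193.4 - 32) × 5/9 = -125.2222°C.
The 5 K change is an interval; Kelvin and Celsius degrees are the same size, so ΔC = +5°C.
Final Celsius temperature: -125.2222 + 5.0000 = -120.2222°C.
In Rankine: -120.2222 × 1.8 + 491.67 = 275.27°R.

275.27°R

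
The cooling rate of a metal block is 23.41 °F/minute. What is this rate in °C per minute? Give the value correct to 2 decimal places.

Since only a temperature interval is involved, the additive offset between the scales drops out.
A change of 1°F is a change of 5/9°C, so 23.41 × 5/9 = 13.01.

13.01 °C/minute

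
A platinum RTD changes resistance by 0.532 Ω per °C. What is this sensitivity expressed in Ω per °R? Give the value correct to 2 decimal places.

The quantity depends on a temperature interval, so only the ratio of degree sizes applies; the offset between the scales is irrelevant.
A change of 1°R is a change of 5/9°C, so per °R the value is 0.532 × 5/9 = 0.30.

0.30 Ω per °R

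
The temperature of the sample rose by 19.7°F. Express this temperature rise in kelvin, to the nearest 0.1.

10.9 K

For a temperature interval the offset drops out; only the factor 5/9 applies.
19.7 × 5/9 = 10.9.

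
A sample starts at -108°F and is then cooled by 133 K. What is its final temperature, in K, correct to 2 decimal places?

Initial temperature in Celsius: (-108 - 32) × 5/9 = -77.7778°C.
The 133 K change is an interval; Kelvin and Celsius degrees are the same size, so ΔC = -133°C.
Final Celsius temperature: -77.7778 - 133.0000 = -210.7778°C.
In kelvin: -210.7778 + 273.15 = 62.37 K.

62.37 K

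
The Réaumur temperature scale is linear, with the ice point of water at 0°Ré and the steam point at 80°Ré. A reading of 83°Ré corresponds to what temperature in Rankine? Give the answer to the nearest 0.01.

Linear interpolation between the fixed points: C = (83 - 0) × 100 / (80 - 0) = 103.7500°C.
Then 103.7500 × 1.8 + 491.67 = 678.42°R.

678.42°R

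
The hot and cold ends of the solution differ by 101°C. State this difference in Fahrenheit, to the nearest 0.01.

For a temperature interval the offset drops out; only the factor 1.8 applies.
101 × 1.8 = 181.80.

181.80°F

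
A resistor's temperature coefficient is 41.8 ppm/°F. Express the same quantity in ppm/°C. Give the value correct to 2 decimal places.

75.24 ppm/°C

The quantity depends on a temperature interval, so only the ratio of degree sizes applies; the offset between the scales is irrelevant.
A change of 1°C is a change of 1.8°F, so per °C the value is 41.8 × 1.8 = 75.24.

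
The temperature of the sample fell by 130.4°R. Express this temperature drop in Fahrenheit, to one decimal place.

130.4°F

Rankine and Fahrenheit degrees are the same size, so the interval is unchanged: 130.4.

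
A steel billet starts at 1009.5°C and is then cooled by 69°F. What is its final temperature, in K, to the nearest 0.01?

The 69°F change is an interval, so only the factor 5/9 applies: -69 × 5/9 = -38.3333°C.
Final Celsius temperature: 1009.5000 - 38.3333 = 971.1667°C.
In kelvin: 971.1667 + 273.15 = 1244.32 K.

1244.32 K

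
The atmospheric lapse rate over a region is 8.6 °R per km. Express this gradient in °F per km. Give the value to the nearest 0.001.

The quantity depends on a temperature interval, so only the ratio of degree sizes applies; the offset between the scales is irrelevant.
A change of 1°R is a change of 1°F, so 8.6 × 1 = 8.600.

8.600 °F/km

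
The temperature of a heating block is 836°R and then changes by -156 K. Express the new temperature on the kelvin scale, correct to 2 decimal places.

Initial temperature in Celsius: (836 - 491.67) × 5/9 = 191.2944°C.
The 156 K change is an interval; Kelvin and Celsius degrees are the same size, so ΔC = -156°C.
Final Celsius temperature: 191.2944 - 156.0000 = 35.2944°C.
In kelvin: 35.2944 + 273.15 = 308.44 K.

308.44 K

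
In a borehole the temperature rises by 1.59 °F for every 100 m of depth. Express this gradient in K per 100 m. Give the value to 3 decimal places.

0.883 K/100 m

Since only a temperature interval is involved, the additive offset between the scales drops out.
A change of 1°F is a change of 5/9 K, so 1.59 × 5/9 = 0.883.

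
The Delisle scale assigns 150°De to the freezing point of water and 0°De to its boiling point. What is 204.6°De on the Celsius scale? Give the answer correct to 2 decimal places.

Linear interpolation between the fixed points: C = (204.6 - 150) × 100 / (0 - 150) = -36.4000°C.

-36.40°C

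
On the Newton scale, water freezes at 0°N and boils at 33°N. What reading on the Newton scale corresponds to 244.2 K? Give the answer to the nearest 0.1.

-9.6°N

First in Celsius: 244.2 - 273.15 = -28.9500°C.
Linearly onto the Newton scale: 0 + (-28.9500 / 100) × (33 - 0) = -9.6°N.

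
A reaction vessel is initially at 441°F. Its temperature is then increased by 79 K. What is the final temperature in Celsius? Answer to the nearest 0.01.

306.22°C

Initial temperature in Celsius: (441 - 32) × 5/9 = 227.2222°C.
The 79 K change is an interval; Kelvin and Celsius degrees are the same size, so ΔC = +79°C.
Final Celsius temperature: 227.2222 + 79.0000 = 306.2222°C.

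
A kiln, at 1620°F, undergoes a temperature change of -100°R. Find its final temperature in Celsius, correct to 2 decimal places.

Initial temperature in Celsius: (1620 - 32) × 5/9 = 882.2222°C.
The 100°R change is an interval, so only the factor 5/9 applies: -100 × 5/9 = -55.5556°C.
Final Celsius temperature: 882.2222 - 55.5556 = 826.6667°C.

826.67°C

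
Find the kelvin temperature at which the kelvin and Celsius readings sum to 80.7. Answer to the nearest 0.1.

Let K be the kelvin reading. The Celsius reading is C = 1·K - 273.15.
Require K + C = 80.7: (2)·K - 273.15 = 80.7.
K = (80.7 + 273.15) / (2) = 176.9.

176.9 K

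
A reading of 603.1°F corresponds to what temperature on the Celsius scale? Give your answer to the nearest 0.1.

317.3°C

In Celsius: (603.1 - 32) × 5/9 = 317.2778°C.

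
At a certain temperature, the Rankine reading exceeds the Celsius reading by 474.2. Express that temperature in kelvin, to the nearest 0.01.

251.31 K

Let x be the Celsius reading; then the Rankine reading is 1.8·x + 491.67.
(1.8·x + 491.67) - x = 474.2  ⇒  (0.8)·x = -17.47  ⇒  x = -21.8375°C.
In kelvin: -21.8375 + 273.15 = 251.31 K.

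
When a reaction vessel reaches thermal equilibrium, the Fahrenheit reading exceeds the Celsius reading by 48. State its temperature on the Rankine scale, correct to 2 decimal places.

527.67°R

Let x be the Celsius reading; then the Fahrenheit reading is 1.8·x + 32.
(1.8·x + 32) - x = 48  ⇒  (0.8)·x = 16  ⇒  x = 20.0000°C.
In Rankine: 20.0000 × 1.8 + 491.67 = 527.67°R.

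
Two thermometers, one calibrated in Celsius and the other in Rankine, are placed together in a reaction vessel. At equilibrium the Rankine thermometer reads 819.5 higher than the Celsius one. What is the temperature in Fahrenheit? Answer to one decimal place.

Let x be the Celsius reading; then the Rankine reading is 1.8·x + 491.67.
(1.8·x + 491.67) - x = 819.5  ⇒  (0.8)·x = 327.83  ⇒  x = 409.7875°C.
In Fahrenheit: 409.7875 × 1.8 + 32 = 769.6°F.

769.6°F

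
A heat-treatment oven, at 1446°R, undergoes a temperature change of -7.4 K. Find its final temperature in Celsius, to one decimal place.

522.8°C

Initial temperature in Celsius: (1446 - 491.67) × 5/9 = 530.1833°C.
The 7.4 K change is an interval; Kelvin and Celsius degrees are the same size, so ΔC = -7.4°C.
Final Celsius temperature: 530.1833 - 7.4000 = 522.7833°C.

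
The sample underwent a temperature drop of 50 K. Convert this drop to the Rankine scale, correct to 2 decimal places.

An interval of 1 K corresponds to 1.8°R.
50 × 1.8 = 90.00.

90.00°R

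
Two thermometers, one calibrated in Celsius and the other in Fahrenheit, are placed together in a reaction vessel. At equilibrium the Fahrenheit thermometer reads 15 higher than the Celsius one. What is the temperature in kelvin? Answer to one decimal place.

251.9 K

Let x be the Celsius reading; then the Fahrenheit reading is 1.8·x + 32.
(1.8·x + 32) - x = 15  ⇒  (0.8)·x = -17  ⇒  x = -21.2500°C.
In kelvin: -21.2500 + 273.15 = 251.9 K.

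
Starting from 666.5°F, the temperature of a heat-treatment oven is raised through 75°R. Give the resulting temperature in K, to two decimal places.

667.32 K

Initial temperature in Celsius: (666.5 - 32) × 5/9 = 352.5000°C.
The 75°R change is an interval, so only the factor 5/9 applies: +75 × 5/9 = +41.6667°C.
Final Celsius temperature: 352.5000 + 41.6667 = 394.1667°C.
In kelvin: 394.1667 + 273.15 = 667.32 K.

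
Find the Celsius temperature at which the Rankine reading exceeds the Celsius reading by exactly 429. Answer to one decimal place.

-78.3°C

Let C be the Celsius reading. The Rankine reading is R = 1.8·C + 491.67.
Require R - C = 429: (0.8)·C + 491.67 = 429.
C = (429 - 491.67) / (0.8) = -78.3.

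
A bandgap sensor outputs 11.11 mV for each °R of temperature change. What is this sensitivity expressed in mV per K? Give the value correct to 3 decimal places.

19.998 mV per K

Since only a temperature interval is involved, the additive offset between the scales drops out.
A change of 1 K is a change of 1.8°R, so per K the value is 11.11 × 1.8 = 19.998.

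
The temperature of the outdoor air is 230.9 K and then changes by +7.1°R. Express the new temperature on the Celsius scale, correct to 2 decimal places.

-38.31°C

Initial temperature in Celsius: 230.9 - 273.15 = -42.2500°C.
The 7.1°R change is an interval, so only the factor 5/9 applies: +7.1 × 5/9 = +3.9444°C.
Final Celsius temperature: -42.2500 + 3.9444 = -38.3056°C.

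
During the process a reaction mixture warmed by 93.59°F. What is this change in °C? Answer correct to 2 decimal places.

Only the scale ratio 5/9 matters for a change in temperature.
93.59 × 5/9 = 51.99.

51.99°C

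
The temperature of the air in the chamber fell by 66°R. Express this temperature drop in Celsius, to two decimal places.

An interval of 1°R corresponds to 5/9°C.
66 × 5/9 = 36.67.

36.67°C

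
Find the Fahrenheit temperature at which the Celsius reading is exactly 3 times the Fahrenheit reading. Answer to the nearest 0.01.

-7.27°F

Let F be the Fahrenheit reading. The Celsius reading is C = 5/9·F - 17.7778.
Require C = 3·F: 5/9·F - 17.7778 = 3·F.
(-22/9)·F = 17.7778  ⇒  F = -7.27.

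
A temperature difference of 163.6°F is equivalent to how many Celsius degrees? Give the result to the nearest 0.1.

90.9°C

For a temperature interval the offset drops out; only the factor 5/9 applies.
163.6 × 5/9 = 90.9.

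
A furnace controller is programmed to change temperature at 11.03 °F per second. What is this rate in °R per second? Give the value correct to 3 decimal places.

11.030 °R/second

Since only a temperature interval is involved, the additive offset between the scales drops out.
A change of 1°F is a change of 1°R, so 11.03 × 1 = 11.030.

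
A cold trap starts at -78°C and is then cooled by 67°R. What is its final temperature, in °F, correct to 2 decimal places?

-175.40°F

The 67°R change is an interval, so only the factor 5/9 applies: -67 × 5/9 = -37.2222°C.
Final Celsius temperature: -78.0000 - 37.2222 = -115.2222°C.
In Fahrenheit: -115.2222 × 1.8 + 32 = -175.40°F.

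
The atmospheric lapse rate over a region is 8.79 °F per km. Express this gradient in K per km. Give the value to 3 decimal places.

4.883 K/km

The quantity depends on a temperature interval, so only the ratio of degree sizes applies; the offset between the scales is irrelevant.
A change of 1°F is a change of 5/9 K, so 8.79 × 5/9 = 4.883.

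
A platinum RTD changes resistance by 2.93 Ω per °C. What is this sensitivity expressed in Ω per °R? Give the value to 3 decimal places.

The quantity depends on a temperature interval, so only the ratio of degree sizes applies; the offset between the scales is irrelevant.
A change of 1°R is a change of 5/9°C, so per °R the value is 2.93 × 5/9 = 1.628.

1.628 Ω per °R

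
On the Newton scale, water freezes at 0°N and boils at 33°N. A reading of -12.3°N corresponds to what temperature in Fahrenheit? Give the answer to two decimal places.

Linear interpolation between the fixed points: C = (-12.3 - 0) × 100 / (33 - 0) = -37.2727°C.
Then -37.2727 × 1.8 + 32 = -35.09°F.

-35.09°F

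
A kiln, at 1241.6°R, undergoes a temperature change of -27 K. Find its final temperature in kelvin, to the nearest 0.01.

Initial temperature in Celsius: (1241.6 - 491.67) × 5/9 = 416.6278°C.
The 27 K change is an interval; Kelvin and Celsius degrees are the same size, so ΔC = -27°C.
Final Celsius temperature: 416.6278 - 27.0000 = 389.6278°C.
In kelvin: 389.6278 + 273.15 = 662.78 K.

662.78 K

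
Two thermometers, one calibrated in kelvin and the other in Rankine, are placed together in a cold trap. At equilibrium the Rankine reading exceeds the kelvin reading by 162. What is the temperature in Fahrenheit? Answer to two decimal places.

Let x be the kelvin reading; then the Rankine reading is 1.8·x.
(1.8·x) - x = 162  ⇒  (0.8)·x = 162  ⇒  x = 202.5000 K.
In Celsius: 202.5 - 273.15 = -70.6500°C.
In Fahrenheit: -70.6500 × 1.8 + 32 = -95.17°F.

-95.17°F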